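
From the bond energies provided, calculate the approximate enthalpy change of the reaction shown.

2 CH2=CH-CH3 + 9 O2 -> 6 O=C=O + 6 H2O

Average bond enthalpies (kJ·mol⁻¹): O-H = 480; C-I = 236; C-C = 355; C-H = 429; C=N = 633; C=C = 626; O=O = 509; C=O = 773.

ΔH ≈ −3345 kJ

Bonds broken (reactants):
  C-C: 2 × 355 = 710
  C-H: 12 × 429 = 5148
  C=C: 2 × 626 = 1252
  O=O: 9 × 509 = 4581
  Σ(broken) = 11691 kJ
Bonds formed (products):
  C=O: 12 × 773 = 9276
  O-H: 12 × 480 = 5760
  Σ(formed) = 15036 kJ
ΔH = Σ(broken) − Σ(formed) = 11691 − 15036 = −3345 kJ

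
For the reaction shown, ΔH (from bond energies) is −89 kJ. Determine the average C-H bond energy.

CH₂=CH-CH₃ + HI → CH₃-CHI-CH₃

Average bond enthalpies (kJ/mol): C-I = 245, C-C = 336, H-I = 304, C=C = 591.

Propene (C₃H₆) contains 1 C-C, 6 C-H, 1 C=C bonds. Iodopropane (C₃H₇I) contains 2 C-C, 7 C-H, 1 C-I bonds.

Let D be the C-H bond energy.
Σ(broken) = 1×336 + 6×D + 1×591 + 1×304 = 1231 + 6D
Σ(formed) = 2×336 + 7×D + 1×245 = 917 + 7D
ΔH = Σ(broken) − Σ(formed) = (1231 + 6D) − (917 + 7D) = +314 − D
Setting this equal to −89 kJ gives D = 403 kJ/mol.

D(C-H) ≈ 403 kJ/mol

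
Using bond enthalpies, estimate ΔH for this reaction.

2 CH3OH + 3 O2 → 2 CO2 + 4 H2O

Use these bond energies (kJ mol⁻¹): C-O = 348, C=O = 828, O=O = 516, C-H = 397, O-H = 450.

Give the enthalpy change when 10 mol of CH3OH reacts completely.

ΔH = −6930 kJ

Bonds broken (reactants):
  C-H: 6 × 397 = 2382
  C-O: 2 × 348 = 696
  O-H: 2 × 450 = 900
  O=O: 3 × 516 = 1548
  Σ(broken) = 5526 kJ
Bonds formed (products):
  C=O: 4 × 828 = 3312
  O-H: 8 × 450 = 3600
  Σ(formed) = 6912 kJ
ΔH = Σ(broken) − Σ(formed) = 5526 − 6912 = −1386 kJ
For 5× the reaction as written: 5 × (−1386) = −6930 kJ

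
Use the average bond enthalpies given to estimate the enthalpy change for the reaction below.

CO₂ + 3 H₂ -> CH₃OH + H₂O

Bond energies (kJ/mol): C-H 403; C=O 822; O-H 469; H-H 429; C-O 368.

Bonds broken (reactants):
  C=O: 2 × 822 = 1644
  H-H: 3 × 429 = 1287
  Σ(broken) = 2931 kJ
Bonds formed (products):
  C-H: 3 × 403 = 1209
  C-O: 1 × 368 = 368
  O-H: 3 × 469 = 1407
  Σ(formed) = 2984 kJ
ΔH = Σ(broken) − Σ(formed) = 2931 − 2984 = −53 kJ

ΔH ≈ −53 kJ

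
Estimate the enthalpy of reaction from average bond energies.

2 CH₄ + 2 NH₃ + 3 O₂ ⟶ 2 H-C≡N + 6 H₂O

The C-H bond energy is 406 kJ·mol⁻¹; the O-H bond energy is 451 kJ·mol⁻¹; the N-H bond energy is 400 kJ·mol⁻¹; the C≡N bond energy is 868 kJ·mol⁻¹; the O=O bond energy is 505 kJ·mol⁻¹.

Bonds broken (reactants):
  C-H: 8 × 406 = 3248
  N-H: 6 × 400 = 2400
  O=O: 3 × 505 = 1515
  Σ(broken) = 7163 kJ
Bonds formed (products):
  C≡N: 2 × 868 = 1736
  C-H: 2 × 406 = 812
  O-H: 12 × 451 = 5412
  Σ(formed) = 7960 kJ
ΔH = Σ(broken) − Σ(formed) = 7163 − 7960 = −797 kJ

ΔH ≈ −797 kJ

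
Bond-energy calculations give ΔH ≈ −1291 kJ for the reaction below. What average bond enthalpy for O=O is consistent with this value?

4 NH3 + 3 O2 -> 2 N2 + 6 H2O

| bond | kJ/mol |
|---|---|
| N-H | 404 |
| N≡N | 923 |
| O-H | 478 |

Let D be the O=O bond energy.
Σ(broken) = 12×404 + 3×D = 4848 + 3D
Σ(formed) = 2×923 + 12×478 = 7582
ΔH = Σ(broken) − Σ(formed) = (4848 + 3D) − (7582) = −2734 + 3D
Setting this equal to −1291 kJ gives 3D = 1443, so D = 481 kJ/mol.

D(O=O) ≈ 481 kJ/mol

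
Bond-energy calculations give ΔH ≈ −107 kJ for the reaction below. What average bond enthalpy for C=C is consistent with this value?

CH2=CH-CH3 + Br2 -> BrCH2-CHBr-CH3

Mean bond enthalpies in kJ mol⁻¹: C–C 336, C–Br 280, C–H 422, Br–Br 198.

Let D be the C=C bond energy.
Σ(broken) = 1×198 + 1×336 + 6×422 + 1×D = 3066 + D
Σ(formed) = 2×280 + 2×336 + 6×422 = 3764
ΔH = Σ(broken) − Σ(formed) = (3066 + D) − (3764) = −698 + D
Setting this equal to −107 kJ gives D = 591 kJ/mol.

D(C=C) ≈ 591 kJ/mol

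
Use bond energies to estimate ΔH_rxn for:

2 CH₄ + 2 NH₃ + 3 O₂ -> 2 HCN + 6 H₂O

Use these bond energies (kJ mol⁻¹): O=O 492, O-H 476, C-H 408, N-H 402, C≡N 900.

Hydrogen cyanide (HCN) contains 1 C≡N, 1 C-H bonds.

Bonds broken (reactants):
  C-H: 8 × 408 = 3264
  N-H: 6 × 402 = 2412
  O=O: 3 × 492 = 1476
  Σ(broken) = 7152 kJ
Bonds formed (products):
  C≡N: 2 × 900 = 1800
  C-H: 2 × 408 = 816
  O-H: 12 × 476 = 5712
  Σ(formed) = 8328 kJ
ΔH = Σ(broken) − Σ(formed) = 7152 − 8328 = −1176 kJ

ΔH ≈ −1176 kJ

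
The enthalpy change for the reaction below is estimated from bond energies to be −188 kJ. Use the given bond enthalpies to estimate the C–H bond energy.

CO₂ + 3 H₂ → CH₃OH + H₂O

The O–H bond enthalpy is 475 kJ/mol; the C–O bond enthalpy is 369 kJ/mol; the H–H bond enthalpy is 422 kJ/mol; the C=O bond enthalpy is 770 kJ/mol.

D(C–H) ≈ 400 kJ/mol

Let D be the C–H bond energy.
Σ(broken) = 2×770 + 3×422 = 2806
Σ(formed) = 3×D + 1×369 + 3×475 = 1794 + 3D
ΔH = Σ(broken) − Σ(formed) = (2806) − (1794 + 3D) = +1012 − 3D
Setting this equal to −188 kJ gives 3D = 1200, so D = 400 kJ/mol.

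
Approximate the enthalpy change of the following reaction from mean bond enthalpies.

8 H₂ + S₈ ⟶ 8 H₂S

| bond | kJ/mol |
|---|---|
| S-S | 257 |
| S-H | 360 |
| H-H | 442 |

Bonds broken (reactants):
  H-H: 8 × 442 = 3536
  S-S: 8 × 257 = 2056
  Σ(broken) = 5592 kJ
Bonds formed (products):
  S-H: 16 × 360 = 5760
  Σ(formed) = 5760 kJ
ΔH = Σ(broken) − Σ(formed) = 5592 − 5760 = −168 kJ

ΔH ≈ −168 kJ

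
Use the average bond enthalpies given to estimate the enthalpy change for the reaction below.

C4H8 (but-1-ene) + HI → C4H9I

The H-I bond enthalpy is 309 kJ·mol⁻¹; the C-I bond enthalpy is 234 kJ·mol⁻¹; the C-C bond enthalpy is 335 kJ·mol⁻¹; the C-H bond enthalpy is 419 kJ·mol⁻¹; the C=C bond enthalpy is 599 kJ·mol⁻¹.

Bonds broken (reactants):
  C-C: 2 × 335 = 670
  C-H: 8 × 419 = 3352
  C=C: 1 × 599 = 599
  H-I: 1 × 309 = 309
  Σ(broken) = 4930 kJ
Bonds formed (products):
  C-C: 3 × 335 = 1005
  C-H: 9 × 419 = 3771
  C-I: 1 × 234 = 234
  Σ(formed) = 5010 kJ
ΔH = Σ(broken) − Σ(formed) = 4930 − 5010 = −80 kJ

ΔH ≈ −80 kJ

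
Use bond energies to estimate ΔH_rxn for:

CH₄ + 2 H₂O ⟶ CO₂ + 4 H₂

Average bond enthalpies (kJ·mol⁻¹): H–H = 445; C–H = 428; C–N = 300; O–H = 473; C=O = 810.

Bonds broken (reactants):
  C–H: 4 × 428 = 1712
  O–H: 4 × 473 = 1892
  Σ(broken) = 3604 kJ
Bonds formed (products):
  C=O: 2 × 810 = 1620
  H–H: 4 × 445 = 1780
  Σ(formed) = 3400 kJ
ΔH = Σ(broken) − Σ(formed) = 3604 − 3400 = +204 kJ

ΔH ≈ +204 kJ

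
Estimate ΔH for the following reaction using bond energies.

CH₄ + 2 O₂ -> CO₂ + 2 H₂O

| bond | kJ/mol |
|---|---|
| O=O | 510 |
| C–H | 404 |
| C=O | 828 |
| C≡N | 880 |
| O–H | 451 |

Bonds broken (reactants):
  C–H: 4 × 404 = 1616
  O=O: 2 × 510 = 1020
  Σ(broken) = 2636 kJ
Bonds formed (products):
  C=O: 2 × 828 = 1656
  O–H: 4 × 451 = 1804
  Σ(formed) = 3460 kJ
ΔH = Σ(broken) − Σ(formed) = 2636 − 3460 = −824 kJ

ΔH ≈ −824 kJ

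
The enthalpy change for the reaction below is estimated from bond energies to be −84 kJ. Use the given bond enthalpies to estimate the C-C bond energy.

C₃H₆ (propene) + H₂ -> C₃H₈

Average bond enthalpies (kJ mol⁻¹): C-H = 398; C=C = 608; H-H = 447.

D(C-C) ≈ 343 kJ/mol

Let D be the C-C bond energy.
Σ(broken) = 1×D + 6×398 + 1×608 + 1×447 = 3443 + D
Σ(formed) = 2×D + 8×398 = 3184 + 2D
ΔH = Σ(broken) − Σ(formed) = (3443 + D) − (3184 + 2D) = +259 − D
Setting this equal to −84 kJ gives D = 343 kJ/mol.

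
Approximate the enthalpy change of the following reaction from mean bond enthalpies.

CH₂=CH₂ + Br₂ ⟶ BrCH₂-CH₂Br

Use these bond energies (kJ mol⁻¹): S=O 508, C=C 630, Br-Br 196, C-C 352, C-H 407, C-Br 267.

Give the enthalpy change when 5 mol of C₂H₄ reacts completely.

ΔH = −300 kJ

Bonds broken (reactants):
  Br-Br: 1 × 196 = 196
  C-H: 4 × 407 = 1628
  C=C: 1 × 630 = 630
  Σ(broken) = 2454 kJ
Bonds formed (products):
  C-Br: 2 × 267 = 534
  C-C: 1 × 352 = 352
  C-H: 4 × 407 = 1628
  Σ(formed) = 2514 kJ
ΔH = Σ(broken) − Σ(formed) = 2454 − 2514 = −60 kJ
For 5× the reaction as written: 5 × (−60) = −300 kJ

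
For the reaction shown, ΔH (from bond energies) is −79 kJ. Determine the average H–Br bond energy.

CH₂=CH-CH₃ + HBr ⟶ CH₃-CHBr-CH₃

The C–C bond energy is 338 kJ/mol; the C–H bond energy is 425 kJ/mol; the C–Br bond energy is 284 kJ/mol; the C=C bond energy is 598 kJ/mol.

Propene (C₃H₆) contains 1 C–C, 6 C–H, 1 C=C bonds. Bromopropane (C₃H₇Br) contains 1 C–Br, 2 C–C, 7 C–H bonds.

D(H–Br) ≈ 370 kJ/mol

Let D be the H–Br bond energy.
Σ(broken) = 1×338 + 6×425 + 1×598 + 1×D = 3486 + D
Σ(formed) = 1×284 + 2×338 + 7×425 = 3935
ΔH = Σ(broken) − Σ(formed) = (3486 + D) − (3935) = −449 + D
Setting this equal to −79 kJ gives D = 370 kJ/mol.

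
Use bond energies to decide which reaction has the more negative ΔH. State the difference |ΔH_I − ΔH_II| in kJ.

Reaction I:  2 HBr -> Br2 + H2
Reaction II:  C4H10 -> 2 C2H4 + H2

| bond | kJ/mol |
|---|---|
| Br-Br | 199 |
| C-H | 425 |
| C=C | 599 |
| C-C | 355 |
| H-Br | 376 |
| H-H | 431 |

Reaction I:
  Bonds broken (reactants):
    H-Br: 2 × 376 = 752
    Σ(broken) = 752 kJ
  Bonds formed (products):
    Br-Br: 1 × 199 = 199
    H-H: 1 × 431 = 431
    Σ(formed) = 630 kJ
  ΔH_I = 752 − 630 = +122 kJ
Reaction II:
  Bonds broken (reactants):
    C-C: 3 × 355 = 1065
    C-H: 10 × 425 = 4250
    Σ(broken) = 5315 kJ
  Bonds formed (products):
    C-H: 8 × 425 = 3400
    C=C: 2 × 599 = 1198
    H-H: 1 × 431 = 431
    Σ(formed) = 5029 kJ
  ΔH_II = 5315 − 5029 = +286 kJ
ΔH_I − ΔH_II = −164 kJ, so reaction I has the more negative ΔH; |ΔH_I − ΔH_II| = 164 kJ.

Reaction I, by 164 kJ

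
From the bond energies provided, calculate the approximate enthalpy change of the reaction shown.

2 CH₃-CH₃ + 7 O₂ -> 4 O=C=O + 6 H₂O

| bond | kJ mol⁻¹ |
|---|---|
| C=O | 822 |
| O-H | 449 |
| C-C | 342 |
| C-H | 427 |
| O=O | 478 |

Bonds broken (reactants):
  C-C: 2 × 342 = 684
  C-H: 12 × 427 = 5124
  O=O: 7 × 478 = 3346
  Σ(broken) = 9154 kJ
Bonds formed (products):
  C=O: 8 × 822 = 6576
  O-H: 12 × 449 = 5388
  Σ(formed) = 11964 kJ
ΔH = Σ(broken) − Σ(formed) = 9154 − 11964 = −2810 kJ

ΔH ≈ −2810 kJ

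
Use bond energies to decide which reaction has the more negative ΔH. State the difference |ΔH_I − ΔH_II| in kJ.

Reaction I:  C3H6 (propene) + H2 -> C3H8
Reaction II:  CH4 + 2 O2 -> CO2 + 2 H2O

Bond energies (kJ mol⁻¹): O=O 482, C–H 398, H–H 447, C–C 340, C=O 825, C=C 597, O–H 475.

Reaction II, by 902 kJ

Reaction I:
  Bonds broken (reactants):
    C–C: 1 × 340 = 340
    C–H: 6 × 398 = 2388
    C=C: 1 × 597 = 597
    H–H: 1 × 447 = 447
    Σ(broken) = 3772 kJ
  Bonds formed (products):
    C–C: 2 × 340 = 680
    C–H: 8 × 398 = 3184
    Σ(formed) = 3864 kJ
  ΔH_I = 3772 − 3864 = −92 kJ
Reaction II:
  Bonds broken (reactants):
    C–H: 4 × 398 = 1592
    O=O: 2 × 482 = 964
    Σ(broken) = 2556 kJ
  Bonds formed (products):
    C=O: 2 × 825 = 1650
    O–H: 4 × 475 = 1900
    Σ(formed) = 3550 kJ
  ΔH_II = 2556 − 3550 = −994 kJ
ΔH_I − ΔH_II = +902 kJ, so reaction II has the more negative ΔH; |ΔH_I − ΔH_II| = 902 kJ.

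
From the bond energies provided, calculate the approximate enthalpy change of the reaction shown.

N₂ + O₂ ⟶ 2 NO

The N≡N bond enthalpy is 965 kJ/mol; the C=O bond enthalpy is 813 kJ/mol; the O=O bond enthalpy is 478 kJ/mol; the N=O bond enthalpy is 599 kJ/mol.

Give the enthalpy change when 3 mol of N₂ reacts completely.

ΔH = +735 kJ

Bonds broken (reactants):
  N≡N: 1 × 965 = 965
  O=O: 1 × 478 = 478
  Σ(broken) = 1443 kJ
Bonds formed (products):
  N=O: 2 × 599 = 1198
  Σ(formed) = 1198 kJ
ΔH = Σ(broken) − Σ(formed) = 1443 − 1198 = +245 kJ
For 3× the reaction as written: 3 × (+245) = +735 kJ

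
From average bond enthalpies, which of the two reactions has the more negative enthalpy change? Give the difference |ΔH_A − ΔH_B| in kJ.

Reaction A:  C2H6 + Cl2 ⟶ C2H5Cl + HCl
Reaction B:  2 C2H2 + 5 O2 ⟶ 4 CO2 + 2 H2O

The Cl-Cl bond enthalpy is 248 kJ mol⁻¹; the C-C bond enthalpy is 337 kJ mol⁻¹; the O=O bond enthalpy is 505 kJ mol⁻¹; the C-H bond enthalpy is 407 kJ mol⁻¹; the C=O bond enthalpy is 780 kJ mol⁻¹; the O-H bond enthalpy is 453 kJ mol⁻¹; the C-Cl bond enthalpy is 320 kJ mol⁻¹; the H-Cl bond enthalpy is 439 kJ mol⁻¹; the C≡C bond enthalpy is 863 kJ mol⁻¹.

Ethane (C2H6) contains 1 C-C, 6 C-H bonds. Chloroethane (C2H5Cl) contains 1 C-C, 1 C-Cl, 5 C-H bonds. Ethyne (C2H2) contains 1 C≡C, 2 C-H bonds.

Reaction A:
  Bonds broken (reactants):
    C-C: 1 × 337 = 337
    C-H: 6 × 407 = 2442
    Cl-Cl: 1 × 248 = 248
    Σ(broken) = 3027 kJ
  Bonds formed (products):
    C-C: 1 × 337 = 337
    C-Cl: 1 × 320 = 320
    C-H: 5 × 407 = 2035
    H-Cl: 1 × 439 = 439
    Σ(formed) = 3131 kJ
  ΔH_A = 3027 − 3131 = −104 kJ
Reaction B:
  Bonds broken (reactants):
    C≡C: 2 × 863 = 1726
    C-H: 4 × 407 = 1628
    O=O: 5 × 505 = 2525
    Σ(broken) = 5879 kJ
  Bonds formed (products):
    C=O: 8 × 780 = 6240
    O-H: 4 × 453 = 1812
    Σ(formed) = 8052 kJ
  ΔH_B = 5879 − 8052 = −2173 kJ
ΔH_A − ΔH_B = +2069 kJ, so reaction B has the more negative ΔH; |ΔH_A − ΔH_B| = 2069 kJ.

Reaction B, by 2069 kJ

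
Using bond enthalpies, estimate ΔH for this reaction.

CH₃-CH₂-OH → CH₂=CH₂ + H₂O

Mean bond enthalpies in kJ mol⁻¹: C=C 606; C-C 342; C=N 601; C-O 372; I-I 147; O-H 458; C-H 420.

Bonds broken (reactants):
  C-C: 1 × 342 = 342
  C-H: 5 × 420 = 2100
  C-O: 1 × 372 = 372
  O-H: 1 × 458 = 458
  Σ(broken) = 3272 kJ
Bonds formed (products):
  C-H: 4 × 420 = 1680
  C=C: 1 × 606 = 606
  O-H: 2 × 458 = 916
  Σ(formed) = 3202 kJ
ΔH = Σ(broken) − Σ(formed) = 3272 − 3202 = +70 kJ

ΔH ≈ +70 kJ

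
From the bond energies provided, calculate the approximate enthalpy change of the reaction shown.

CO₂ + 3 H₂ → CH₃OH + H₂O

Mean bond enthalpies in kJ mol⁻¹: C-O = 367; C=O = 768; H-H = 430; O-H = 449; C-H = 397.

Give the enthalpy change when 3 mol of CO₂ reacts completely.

ΔH = −237 kJ

Bonds broken (reactants):
  C=O: 2 × 768 = 1536
  H-H: 3 × 430 = 1290
  Σ(broken) = 2826 kJ
Bonds formed (products):
  C-H: 3 × 397 = 1191
  C-O: 1 × 367 = 367
  O-H: 3 × 449 = 1347
  Σ(formed) = 2905 kJ
ΔH = Σ(broken) − Σ(formed) = 2826 − 2905 = −79 kJ
For 3× the reaction as written: 3 × (−79) = −237 kJ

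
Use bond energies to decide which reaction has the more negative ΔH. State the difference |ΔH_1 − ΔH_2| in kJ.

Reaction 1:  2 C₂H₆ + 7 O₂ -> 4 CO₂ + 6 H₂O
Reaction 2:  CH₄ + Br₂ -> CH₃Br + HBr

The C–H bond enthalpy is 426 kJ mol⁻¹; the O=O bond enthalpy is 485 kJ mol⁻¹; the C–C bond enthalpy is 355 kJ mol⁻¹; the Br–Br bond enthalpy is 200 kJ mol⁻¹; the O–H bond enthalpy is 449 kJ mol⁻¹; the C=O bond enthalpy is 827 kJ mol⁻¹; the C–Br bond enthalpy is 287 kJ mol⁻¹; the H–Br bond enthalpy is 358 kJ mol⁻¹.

Reaction 1, by 2768 kJ

Reaction 1:
  Bonds broken (reactants):
    C–C: 2 × 355 = 710
    C–H: 12 × 426 = 5112
    O=O: 7 × 485 = 3395
    Σ(broken) = 9217 kJ
  Bonds formed (products):
    C=O: 8 × 827 = 6616
    O–H: 12 × 449 = 5388
    Σ(formed) = 12004 kJ
  ΔH_1 = 9217 − 12004 = −2787 kJ
Reaction 2:
  Bonds broken (reactants):
    Br–Br: 1 × 200 = 200
    C–H: 4 × 426 = 1704
    Σ(broken) = 1904 kJ
  Bonds formed (products):
    C–Br: 1 × 287 = 287
    C–H: 3 × 426 = 1278
    H–Br: 1 × 358 = 358
    Σ(formed) = 1923 kJ
  ΔH_2 = 1904 − 1923 = −19 kJ
ΔH_1 − ΔH_2 = −2768 kJ, so reaction 1 has the more negative ΔH; |ΔH_1 − ΔH_2| = 2768 kJ.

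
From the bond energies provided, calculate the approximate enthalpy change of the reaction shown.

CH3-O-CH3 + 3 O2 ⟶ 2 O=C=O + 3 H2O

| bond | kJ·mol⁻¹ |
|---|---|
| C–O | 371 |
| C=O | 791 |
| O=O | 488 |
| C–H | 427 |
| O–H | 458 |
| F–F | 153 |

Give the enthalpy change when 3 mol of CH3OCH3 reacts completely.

ΔH = −3432 kJ

Bonds broken (reactants):
  C–H: 6 × 427 = 2562
  C–O: 2 × 371 = 742
  O=O: 3 × 488 = 1464
  Σ(broken) = 4768 kJ
Bonds formed (products):
  C=O: 4 × 791 = 3164
  O–H: 6 × 458 = 2748
  Σ(formed) = 5912 kJ
ΔH = Σ(broken) − Σ(formed) = 4768 − 5912 = −1144 kJ
For 3× the reaction as written: 3 × (−1144) = −3432 kJ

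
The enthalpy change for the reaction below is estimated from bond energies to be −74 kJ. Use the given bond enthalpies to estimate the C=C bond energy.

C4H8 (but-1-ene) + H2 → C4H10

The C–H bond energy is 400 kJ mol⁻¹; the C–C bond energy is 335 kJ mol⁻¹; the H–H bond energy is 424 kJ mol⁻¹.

D(C=C) ≈ 637 kJ/mol

Let D be the C=C bond energy.
Σ(broken) = 2×335 + 8×400 + 1×D + 1×424 = 4294 + D
Σ(formed) = 3×335 + 10×400 = 5005
ΔH = Σ(broken) − Σ(formed) = (4294 + D) − (5005) = −711 + D
Setting this equal to −74 kJ gives D = 637 kJ/mol.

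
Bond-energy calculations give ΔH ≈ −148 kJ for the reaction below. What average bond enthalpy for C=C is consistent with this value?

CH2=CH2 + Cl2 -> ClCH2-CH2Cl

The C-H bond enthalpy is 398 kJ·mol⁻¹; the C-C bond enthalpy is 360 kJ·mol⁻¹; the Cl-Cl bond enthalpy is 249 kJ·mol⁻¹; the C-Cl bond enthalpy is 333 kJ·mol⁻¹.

D(C=C) ≈ 629 kJ/mol

Let D be the C=C bond energy.
Σ(broken) = 4×398 + 1×D + 1×249 = 1841 + D
Σ(formed) = 1×360 + 2×333 + 4×398 = 2618
ΔH = Σ(broken) − Σ(formed) = (1841 + D) − (2618) = −777 + D
Setting this equal to −148 kJ gives D = 629 kJ/mol.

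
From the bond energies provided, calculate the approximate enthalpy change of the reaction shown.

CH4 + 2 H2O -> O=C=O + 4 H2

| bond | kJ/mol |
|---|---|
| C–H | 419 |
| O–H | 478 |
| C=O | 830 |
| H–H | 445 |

Bonds broken (reactants):
  C–H: 4 × 419 = 1676
  O–H: 4 × 478 = 1912
  Σ(broken) = 3588 kJ
Bonds formed (products):
  C=O: 2 × 830 = 1660
  H–H: 4 × 445 = 1780
  Σ(formed) = 3440 kJ
ΔH = Σ(broken) − Σ(formed) = 3588 − 3440 = +148 kJ

ΔH ≈ +148 kJ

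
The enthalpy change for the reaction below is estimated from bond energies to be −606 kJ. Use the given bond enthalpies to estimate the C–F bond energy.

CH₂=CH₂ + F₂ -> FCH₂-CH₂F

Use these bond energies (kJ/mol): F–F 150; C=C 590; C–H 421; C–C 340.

D(C–F) ≈ 503 kJ/mol

Let D be the C–F bond energy.
Σ(broken) = 4×421 + 1×590 + 1×150 = 2424
Σ(formed) = 1×340 + 2×D + 4×421 = 2024 + 2D
ΔH = Σ(broken) − Σ(formed) = (2424) − (2024 + 2D) = +400 − 2D
Setting this equal to −606 kJ gives 2D = 1006, so D = 503 kJ/mol.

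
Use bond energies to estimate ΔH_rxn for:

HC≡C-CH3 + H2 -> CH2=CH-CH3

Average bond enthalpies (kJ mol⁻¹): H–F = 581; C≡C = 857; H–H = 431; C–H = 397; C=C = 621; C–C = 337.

Bonds broken (reactants):
  C≡C: 1 × 857 = 857
  C–C: 1 × 337 = 337
  C–H: 4 × 397 = 1588
  H–H: 1 × 431 = 431
  Σ(broken) = 3213 kJ
Bonds formed (products):
  C–C: 1 × 337 = 337
  C–H: 6 × 397 = 2382
  C=C: 1 × 621 = 621
  Σ(formed) = 3340 kJ
ΔH = Σ(broken) − Σ(formed) = 3213 − 3340 = −127 kJ

ΔH ≈ −127 kJ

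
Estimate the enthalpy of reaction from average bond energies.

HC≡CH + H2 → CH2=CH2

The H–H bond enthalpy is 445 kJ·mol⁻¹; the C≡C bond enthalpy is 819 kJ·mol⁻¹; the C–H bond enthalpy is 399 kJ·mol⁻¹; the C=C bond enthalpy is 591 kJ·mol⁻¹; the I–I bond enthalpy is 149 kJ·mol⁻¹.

ΔH ≈ −125 kJ

Bonds broken (reactants):
  C≡C: 1 × 819 = 819
  C–H: 2 × 399 = 798
  H–H: 1 × 445 = 445
  Σ(broken) = 2062 kJ
Bonds formed (products):
  C–H: 4 × 399 = 1596
  C=C: 1 × 591 = 591
  Σ(formed) = 2187 kJ
ΔH = Σ(broken) − Σ(formed) = 2062 − 2187 = −125 kJ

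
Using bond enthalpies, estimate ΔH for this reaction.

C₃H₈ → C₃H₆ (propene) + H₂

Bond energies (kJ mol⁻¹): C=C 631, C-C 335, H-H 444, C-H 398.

Bonds broken (reactants):
  C-C: 2 × 335 = 670
  C-H: 8 × 398 = 3184
  Σ(broken) = 3854 kJ
Bonds formed (products):
  C-C: 1 × 335 = 335
  C-H: 6 × 398 = 2388
  C=C: 1 × 631 = 631
  H-H: 1 × 444 = 444
  Σ(formed) = 3798 kJ
ΔH = Σ(broken) − Σ(formed) = 3854 − 3798 = +56 kJ

ΔH ≈ +56 kJ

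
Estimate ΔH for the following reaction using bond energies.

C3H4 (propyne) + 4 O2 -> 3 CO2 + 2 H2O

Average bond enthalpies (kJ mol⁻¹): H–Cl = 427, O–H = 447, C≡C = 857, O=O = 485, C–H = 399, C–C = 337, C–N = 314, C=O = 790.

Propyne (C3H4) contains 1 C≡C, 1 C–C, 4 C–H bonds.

ΔH ≈ −1798 kJ

Bonds broken (reactants):
  C≡C: 1 × 857 = 857
  C–C: 1 × 337 = 337
  C–H: 4 × 399 = 1596
  O=O: 4 × 485 = 1940
  Σ(broken) = 4730 kJ
Bonds formed (products):
  C=O: 6 × 790 = 4740
  O–H: 4 × 447 = 1788
  Σ(formed) = 6528 kJ
ΔH = Σ(broken) − Σ(formed) = 4730 − 6528 = −1798 kJ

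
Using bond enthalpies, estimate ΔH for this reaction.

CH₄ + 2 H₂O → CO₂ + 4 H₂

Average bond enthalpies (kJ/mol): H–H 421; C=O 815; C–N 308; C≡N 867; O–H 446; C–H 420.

Bonds broken (reactants):
  C–H: 4 × 420 = 1680
  O–H: 4 × 446 = 1784
  Σ(broken) = 3464 kJ
Bonds formed (products):
  C=O: 2 × 815 = 1630
  H–H: 4 × 421 = 1684
  Σ(formed) = 3314 kJ
ΔH = Σ(broken) − Σ(formed) = 3464 − 3314 = +150 kJ

ΔH ≈ +150 kJ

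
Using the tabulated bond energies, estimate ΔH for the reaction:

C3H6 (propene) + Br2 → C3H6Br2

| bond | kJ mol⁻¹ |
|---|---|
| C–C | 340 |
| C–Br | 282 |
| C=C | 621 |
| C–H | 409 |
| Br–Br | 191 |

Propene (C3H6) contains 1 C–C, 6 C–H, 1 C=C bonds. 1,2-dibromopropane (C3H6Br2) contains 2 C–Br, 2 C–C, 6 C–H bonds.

ΔH ≈ −92 kJ

Bonds broken (reactants):
  Br–Br: 1 × 191 = 191
  C–C: 1 × 340 = 340
  C–H: 6 × 409 = 2454
  C=C: 1 × 621 = 621
  Σ(broken) = 3606 kJ
Bonds formed (products):
  C–Br: 2 × 282 = 564
  C–C: 2 × 340 = 680
  C–H: 6 × 409 = 2454
  Σ(formed) = 3698 kJ
ΔH = Σ(broken) − Σ(formed) = 3606 − 3698 = −92 kJ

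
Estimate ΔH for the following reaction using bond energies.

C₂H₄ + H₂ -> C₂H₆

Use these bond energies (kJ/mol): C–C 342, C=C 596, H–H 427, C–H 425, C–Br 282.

ΔH ≈ −169 kJ

Bonds broken (reactants):
  C–H: 4 × 425 = 1700
  C=C: 1 × 596 = 596
  H–H: 1 × 427 = 427
  Σ(broken) = 2723 kJ
Bonds formed (products):
  C–C: 1 × 342 = 342
  C–H: 6 × 425 = 2550
  Σ(formed) = 2892 kJ
ΔH = Σ(broken) − Σ(formed) = 2723 − 2892 = −169 kJ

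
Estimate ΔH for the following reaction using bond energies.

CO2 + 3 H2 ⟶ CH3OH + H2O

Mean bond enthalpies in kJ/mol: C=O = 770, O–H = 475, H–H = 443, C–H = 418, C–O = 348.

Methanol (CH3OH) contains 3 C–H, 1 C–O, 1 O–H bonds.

Bonds broken (reactants):
  C=O: 2 × 770 = 1540
  H–H: 3 × 443 = 1329
  Σ(broken) = 2869 kJ
Bonds formed (products):
  C–H: 3 × 418 = 1254
  C–O: 1 × 348 = 348
  O–H: 3 × 475 = 1425
  Σ(formed) = 3027 kJ
ΔH = Σ(broken) − Σ(formed) = 2869 − 3027 = −158 kJ

ΔH ≈ −158 kJ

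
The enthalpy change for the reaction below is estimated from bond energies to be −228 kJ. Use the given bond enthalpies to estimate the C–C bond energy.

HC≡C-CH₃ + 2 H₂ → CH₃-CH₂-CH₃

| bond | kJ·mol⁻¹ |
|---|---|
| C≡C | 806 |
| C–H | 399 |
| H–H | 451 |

D(C–C) ≈ 340 kJ/mol

Let D be the C–C bond energy.
Σ(broken) = 1×806 + 1×D + 4×399 + 2×451 = 3304 + D
Σ(formed) = 2×D + 8×399 = 3192 + 2D
ΔH = Σ(broken) − Σ(formed) = (3304 + D) − (3192 + 2D) = +112 − D
Setting this equal to −228 kJ gives D = 340 kJ/mol.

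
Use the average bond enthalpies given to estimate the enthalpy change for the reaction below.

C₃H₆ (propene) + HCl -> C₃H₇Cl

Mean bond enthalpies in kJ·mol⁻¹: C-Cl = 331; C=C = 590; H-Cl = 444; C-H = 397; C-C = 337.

ΔH ≈ −31 kJ

Bonds broken (reactants):
  C-C: 1 × 337 = 337
  C-H: 6 × 397 = 2382
  C=C: 1 × 590 = 590
  H-Cl: 1 × 444 = 444
  Σ(broken) = 3753 kJ
Bonds formed (products):
  C-C: 2 × 337 = 674
  C-Cl: 1 × 331 = 331
  C-H: 7 × 397 = 2779
  Σ(formed) = 3784 kJ
ΔH = Σ(broken) − Σ(formed) = 3753 − 3784 = −31 kJ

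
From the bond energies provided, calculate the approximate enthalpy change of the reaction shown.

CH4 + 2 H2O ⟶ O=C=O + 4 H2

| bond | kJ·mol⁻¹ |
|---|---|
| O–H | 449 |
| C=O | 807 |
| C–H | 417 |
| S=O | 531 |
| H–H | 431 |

ΔH ≈ +126 kJ

Bonds broken (reactants):
  C–H: 4 × 417 = 1668
  O–H: 4 × 449 = 1796
  Σ(broken) = 3464 kJ
Bonds formed (products):
  C=O: 2 × 807 = 1614
  H–H: 4 × 431 = 1724
  Σ(formed) = 3338 kJ
ΔH = Σ(broken) − Σ(formed) = 3464 − 3338 = +126 kJ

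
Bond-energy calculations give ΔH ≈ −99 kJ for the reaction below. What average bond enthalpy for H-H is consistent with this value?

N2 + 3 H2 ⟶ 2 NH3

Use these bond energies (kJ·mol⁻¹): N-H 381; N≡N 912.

D(H-H) ≈ 425 kJ/mol

Let D be the H-H bond energy.
Σ(broken) = 3×D + 1×912 = 912 + 3D
Σ(formed) = 6×381 = 2286
ΔH = Σ(broken) − Σ(formed) = (912 + 3D) − (2286) = −1374 + 3D
Setting this equal to −99 kJ gives 3D = 1275, so D = 425 kJ/mol.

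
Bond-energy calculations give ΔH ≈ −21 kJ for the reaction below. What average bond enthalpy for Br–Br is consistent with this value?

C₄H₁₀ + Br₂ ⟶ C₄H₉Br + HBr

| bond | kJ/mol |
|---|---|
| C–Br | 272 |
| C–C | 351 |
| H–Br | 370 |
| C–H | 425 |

Let D be the Br–Br bond energy.
Σ(broken) = 1×D + 3×351 + 10×425 = 5303 + D
Σ(formed) = 1×272 + 3×351 + 9×425 + 1×370 = 5520
ΔH = Σ(broken) − Σ(formed) = (5303 + D) − (5520) = −217 + D
Setting this equal to −21 kJ gives D = 196 kJ/mol.

D(Br–Br) ≈ 196 kJ/mol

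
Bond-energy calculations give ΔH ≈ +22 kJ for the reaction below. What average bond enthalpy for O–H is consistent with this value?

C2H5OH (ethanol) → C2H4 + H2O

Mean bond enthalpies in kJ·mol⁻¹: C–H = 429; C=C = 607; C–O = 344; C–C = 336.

D(O–H) ≈ 480 kJ/mol

Let D be the O–H bond energy.
Σ(broken) = 1×336 + 5×429 + 1×344 + 1×D = 2825 + D
Σ(formed) = 4×429 + 1×607 + 2×D = 2323 + 2D
ΔH = Σ(broken) − Σ(formed) = (2825 + D) − (2323 + 2D) = +502 − D
Setting this equal to +22 kJ gives D = 480 kJ/mol.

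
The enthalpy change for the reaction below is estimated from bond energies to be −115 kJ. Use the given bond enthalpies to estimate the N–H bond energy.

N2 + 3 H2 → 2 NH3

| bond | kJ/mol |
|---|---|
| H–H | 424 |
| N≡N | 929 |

Let D be the N–H bond energy.
Σ(broken) = 3×424 + 1×929 = 2201
Σ(formed) = 6×D = 6D
ΔH = Σ(broken) − Σ(formed) = (2201) − (6D) = +2201 − 6D
Setting this equal to −115 kJ gives 6D = 2316, so D = 386 kJ/mol.

D(N–H) ≈ 386 kJ/mol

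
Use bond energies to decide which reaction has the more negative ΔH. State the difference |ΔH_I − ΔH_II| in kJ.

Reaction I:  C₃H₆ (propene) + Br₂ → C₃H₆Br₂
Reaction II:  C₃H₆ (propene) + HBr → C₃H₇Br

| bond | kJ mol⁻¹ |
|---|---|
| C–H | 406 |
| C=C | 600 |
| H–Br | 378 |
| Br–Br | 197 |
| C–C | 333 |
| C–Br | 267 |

Reaction I, by 42 kJ

Reaction I:
  Bonds broken (reactants):
    Br–Br: 1 × 197 = 197
    C–C: 1 × 333 = 333
    C–H: 6 × 406 = 2436
    C=C: 1 × 600 = 600
    Σ(broken) = 3566 kJ
  Bonds formed (products):
    C–Br: 2 × 267 = 534
    C–C: 2 × 333 = 666
    C–H: 6 × 406 = 2436
    Σ(formed) = 3636 kJ
  ΔH_I = 3566 − 3636 = −70 kJ
Reaction II:
  Bonds broken (reactants):
    C–C: 1 × 333 = 333
    C–H: 6 × 406 = 2436
    C=C: 1 × 600 = 600
    H–Br: 1 × 378 = 378
    Σ(broken) = 3747 kJ
  Bonds formed (products):
    C–Br: 1 × 267 = 267
    C–C: 2 × 333 = 666
    C–H: 7 × 406 = 2842
    Σ(formed) = 3775 kJ
  ΔH_II = 3747 − 3775 = −28 kJ
ΔH_I − ΔH_II = −42 kJ, so reaction I has the more negative ΔH; |ΔH_I − ΔH_II| = 42 kJ.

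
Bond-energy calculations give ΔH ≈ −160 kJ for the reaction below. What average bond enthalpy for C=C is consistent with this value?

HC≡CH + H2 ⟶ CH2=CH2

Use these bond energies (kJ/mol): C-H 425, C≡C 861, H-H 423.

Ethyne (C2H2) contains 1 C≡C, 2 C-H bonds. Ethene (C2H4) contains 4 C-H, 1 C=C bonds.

D(C=C) ≈ 594 kJ/mol

Let D be the C=C bond energy.
Σ(broken) = 1×861 + 2×425 + 1×423 = 2134
Σ(formed) = 4×425 + 1×D = 1700 + D
ΔH = Σ(broken) − Σ(formed) = (2134) − (1700 + D) = +434 − D
Setting this equal to −160 kJ gives D = 594 kJ/mol.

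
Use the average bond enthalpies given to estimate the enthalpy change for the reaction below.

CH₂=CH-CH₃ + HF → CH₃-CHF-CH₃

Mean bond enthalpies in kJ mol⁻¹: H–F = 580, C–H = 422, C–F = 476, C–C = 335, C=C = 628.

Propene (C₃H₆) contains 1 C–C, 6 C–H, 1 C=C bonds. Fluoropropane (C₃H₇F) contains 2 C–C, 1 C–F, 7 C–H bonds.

ΔH ≈ −25 kJ

Bonds broken (reactants):
  C–C: 1 × 335 = 335
  C–H: 6 × 422 = 2532
  C=C: 1 × 628 = 628
  H–F: 1 × 580 = 580
  Σ(broken) = 4075 kJ
Bonds formed (products):
  C–C: 2 × 335 = 670
  C–F: 1 × 476 = 476
  C–H: 7 × 422 = 2954
  Σ(formed) = 4100 kJ
ΔH = Σ(broken) − Σ(formed) = 4075 − 4100 = −25 kJ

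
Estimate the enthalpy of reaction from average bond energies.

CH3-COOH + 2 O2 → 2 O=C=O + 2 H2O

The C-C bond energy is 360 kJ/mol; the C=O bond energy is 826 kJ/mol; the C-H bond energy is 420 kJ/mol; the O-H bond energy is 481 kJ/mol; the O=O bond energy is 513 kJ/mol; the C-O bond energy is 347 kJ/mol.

Bonds broken (reactants):
  C-C: 1 × 360 = 360
  C-H: 3 × 420 = 1260
  C-O: 1 × 347 = 347
  C=O: 1 × 826 = 826
  O-H: 1 × 481 = 481
  O=O: 2 × 513 = 1026
  Σ(broken) = 4300 kJ
Bonds formed (products):
  C=O: 4 × 826 = 3304
  O-H: 4 × 481 = 1924
  Σ(formed) = 5228 kJ
ΔH = Σ(broken) − Σ(formed) = 4300 − 5228 = −928 kJ

ΔH ≈ −928 kJ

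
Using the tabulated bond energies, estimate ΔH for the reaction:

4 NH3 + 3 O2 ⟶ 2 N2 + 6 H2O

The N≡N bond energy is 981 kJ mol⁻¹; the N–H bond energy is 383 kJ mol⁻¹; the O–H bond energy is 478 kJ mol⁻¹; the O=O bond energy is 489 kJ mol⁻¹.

Bonds broken (reactants):
  N–H: 12 × 383 = 4596
  O=O: 3 × 489 = 1467
  Σ(broken) = 6063 kJ
Bonds formed (products):
  N≡N: 2 × 981 = 1962
  O–H: 12 × 478 = 5736
  Σ(formed) = 7698 kJ
ΔH = Σ(broken) − Σ(formed) = 6063 − 7698 = −1635 kJ

ΔH ≈ −1635 kJ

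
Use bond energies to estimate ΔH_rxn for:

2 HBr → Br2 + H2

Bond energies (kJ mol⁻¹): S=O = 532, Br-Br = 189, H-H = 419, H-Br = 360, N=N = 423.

Bonds broken (reactants):
  H-Br: 2 × 360 = 720
  Σ(broken) = 720 kJ
Bonds formed (products):
  Br-Br: 1 × 189 = 189
  H-H: 1 × 419 = 419
  Σ(formed) = 608 kJ
ΔH = Σ(broken) − Σ(formed) = 720 − 608 = +112 kJ

ΔH ≈ +112 kJ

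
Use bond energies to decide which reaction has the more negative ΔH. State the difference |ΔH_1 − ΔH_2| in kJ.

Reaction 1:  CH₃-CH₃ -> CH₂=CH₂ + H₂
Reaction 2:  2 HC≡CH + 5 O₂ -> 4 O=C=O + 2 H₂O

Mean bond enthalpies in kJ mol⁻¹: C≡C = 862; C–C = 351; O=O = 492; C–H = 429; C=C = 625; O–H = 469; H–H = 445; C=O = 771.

Reaction 2, by 2283 kJ

Reaction 1:
  Bonds broken (reactants):
    C–C: 1 × 351 = 351
    C–H: 6 × 429 = 2574
    Σ(broken) = 2925 kJ
  Bonds formed (products):
    C–H: 4 × 429 = 1716
    C=C: 1 × 625 = 625
    H–H: 1 × 445 = 445
    Σ(formed) = 2786 kJ
  ΔH_1 = 2925 − 2786 = +139 kJ
Reaction 2:
  Bonds broken (reactants):
    C≡C: 2 × 862 = 1724
    C–H: 4 × 429 = 1716
    O=O: 5 × 492 = 2460
    Σ(broken) = 5900 kJ
  Bonds formed (products):
    C=O: 8 × 771 = 6168
    O–H: 4 × 469 = 1876
    Σ(formed) = 8044 kJ
  ΔH_2 = 5900 − 8044 = −2144 kJ
ΔH_1 − ΔH_2 = +2283 kJ, so reaction 2 has the more negative ΔH; |ΔH_1 − ΔH_2| = 2283 kJ.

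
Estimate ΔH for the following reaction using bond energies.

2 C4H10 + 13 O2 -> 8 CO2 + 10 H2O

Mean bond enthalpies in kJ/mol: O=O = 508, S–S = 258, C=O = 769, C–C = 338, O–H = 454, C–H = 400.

Bonds broken (reactants):
  C–C: 6 × 338 = 2028
  C–H: 20 × 400 = 8000
  O=O: 13 × 508 = 6604
  Σ(broken) = 16632 kJ
Bonds formed (products):
  C=O: 16 × 769 = 12304
  O–H: 20 × 454 = 9080
  Σ(formed) = 21384 kJ
ΔH = Σ(broken) − Σ(formed) = 16632 − 21384 = −4752 kJ

ΔH ≈ −4752 kJ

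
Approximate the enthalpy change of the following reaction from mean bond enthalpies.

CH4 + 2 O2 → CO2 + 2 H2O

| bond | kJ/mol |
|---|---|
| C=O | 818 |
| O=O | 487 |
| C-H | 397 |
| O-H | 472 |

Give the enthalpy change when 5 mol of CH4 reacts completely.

ΔH = −4810 kJ

Bonds broken (reactants):
  C-H: 4 × 397 = 1588
  O=O: 2 × 487 = 974
  Σ(broken) = 2562 kJ
Bonds formed (products):
  C=O: 2 × 818 = 1636
  O-H: 4 × 472 = 1888
  Σ(formed) = 3524 kJ
ΔH = Σ(broken) − Σ(formed) = 2562 − 3524 = −962 kJ
For 5× the reaction as written: 5 × (−962) = −4810 kJ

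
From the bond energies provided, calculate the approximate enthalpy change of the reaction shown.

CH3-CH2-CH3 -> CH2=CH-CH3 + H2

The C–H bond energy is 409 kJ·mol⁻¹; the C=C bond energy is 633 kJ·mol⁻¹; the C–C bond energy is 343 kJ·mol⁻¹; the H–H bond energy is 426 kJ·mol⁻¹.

ΔH ≈ +102 kJ

Bonds broken (reactants):
  C–C: 2 × 343 = 686
  C–H: 8 × 409 = 3272
  Σ(broken) = 3958 kJ
Bonds formed (products):
  C–C: 1 × 343 = 343
  C–H: 6 × 409 = 2454
  C=C: 1 × 633 = 633
  H–H: 1 × 426 = 426
  Σ(formed) = 3856 kJ
ΔH = Σ(broken) − Σ(formed) = 3958 − 3856 = +102 kJ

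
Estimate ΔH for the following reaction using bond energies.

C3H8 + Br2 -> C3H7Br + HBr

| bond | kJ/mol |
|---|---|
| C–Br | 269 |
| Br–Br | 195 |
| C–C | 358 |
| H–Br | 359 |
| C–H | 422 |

ΔH ≈ −11 kJ

Bonds broken (reactants):
  Br–Br: 1 × 195 = 195
  C–C: 2 × 358 = 716
  C–H: 8 × 422 = 3376
  Σ(broken) = 4287 kJ
Bonds formed (products):
  C–Br: 1 × 269 = 269
  C–C: 2 × 358 = 716
  C–H: 7 × 422 = 2954
  H–Br: 1 × 359 = 359
  Σ(formed) = 4298 kJ
ΔH = Σ(broken) − Σ(formed) = 4287 − 4298 = −11 kJ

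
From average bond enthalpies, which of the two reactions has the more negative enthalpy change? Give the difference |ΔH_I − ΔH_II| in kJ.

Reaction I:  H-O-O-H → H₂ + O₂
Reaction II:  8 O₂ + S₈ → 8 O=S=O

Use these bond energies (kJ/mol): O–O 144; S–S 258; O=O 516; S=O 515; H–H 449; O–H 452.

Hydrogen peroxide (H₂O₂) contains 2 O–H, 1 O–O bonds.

Reaction II, by 2131 kJ

Reaction I:
  Bonds broken (reactants):
    O–H: 2 × 452 = 904
    O–O: 1 × 144 = 144
    Σ(broken) = 1048 kJ
  Bonds formed (products):
    H–H: 1 × 449 = 449
    O=O: 1 × 516 = 516
    Σ(formed) = 965 kJ
  ΔH_I = 1048 − 965 = +83 kJ
Reaction II:
  Bonds broken (reactants):
    O=O: 8 × 516 = 4128
    S–S: 8 × 258 = 2064
    Σ(broken) = 6192 kJ
  Bonds formed (products):
    S=O: 16 × 515 = 8240
    Σ(formed) = 8240 kJ
  ΔH_II = 6192 − 8240 = −2048 kJ
ΔH_I − ΔH_II = +2131 kJ, so reaction II has the more negative ΔH; |ΔH_I − ΔH_II| = 2131 kJ.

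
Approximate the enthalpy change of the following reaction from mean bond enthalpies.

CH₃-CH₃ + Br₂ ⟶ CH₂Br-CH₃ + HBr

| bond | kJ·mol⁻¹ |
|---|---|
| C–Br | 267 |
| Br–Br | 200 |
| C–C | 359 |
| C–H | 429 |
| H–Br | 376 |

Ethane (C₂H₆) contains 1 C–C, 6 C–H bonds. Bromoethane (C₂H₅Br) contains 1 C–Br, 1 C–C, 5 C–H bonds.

Bonds broken (reactants):
  Br–Br: 1 × 200 = 200
  C–C: 1 × 359 = 359
  C–H: 6 × 429 = 2574
  Σ(broken) = 3133 kJ
Bonds formed (products):
  C–Br: 1 × 267 = 267
  C–C: 1 × 359 = 359
  C–H: 5 × 429 = 2145
  H–Br: 1 × 376 = 376
  Σ(formed) = 3147 kJ
ΔH = Σ(broken) − Σ(formed) = 3133 − 3147 = −14 kJ

ΔH ≈ −14 kJ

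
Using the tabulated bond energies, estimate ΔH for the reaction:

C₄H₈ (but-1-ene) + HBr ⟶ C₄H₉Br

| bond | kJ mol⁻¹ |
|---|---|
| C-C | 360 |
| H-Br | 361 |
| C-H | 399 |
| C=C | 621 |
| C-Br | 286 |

Bonds broken (reactants):
  C-C: 2 × 360 = 720
  C-H: 8 × 399 = 3192
  C=C: 1 × 621 = 621
  H-Br: 1 × 361 = 361
  Σ(broken) = 4894 kJ
Bonds formed (products):
  C-Br: 1 × 286 = 286
  C-C: 3 × 360 = 1080
  C-H: 9 × 399 = 3591
  Σ(formed) = 4957 kJ
ΔH = Σ(broken) − Σ(formed) = 4894 − 4957 = −63 kJ

ΔH ≈ −63 kJ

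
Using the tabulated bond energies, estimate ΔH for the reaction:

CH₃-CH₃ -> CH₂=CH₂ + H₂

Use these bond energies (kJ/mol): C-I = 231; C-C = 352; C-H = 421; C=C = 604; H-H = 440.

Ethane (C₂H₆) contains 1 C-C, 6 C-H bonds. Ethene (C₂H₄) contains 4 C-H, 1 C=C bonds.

Bonds broken (reactants):
  C-C: 1 × 352 = 352
  C-H: 6 × 421 = 2526
  Σ(broken) = 2878 kJ
Bonds formed (products):
  C-H: 4 × 421 = 1684
  C=C: 1 × 604 = 604
  H-H: 1 × 440 = 440
  Σ(formed) = 2728 kJ
ΔH = Σ(broken) − Σ(formed) = 2878 − 2728 = +150 kJ

ΔH ≈ +150 kJ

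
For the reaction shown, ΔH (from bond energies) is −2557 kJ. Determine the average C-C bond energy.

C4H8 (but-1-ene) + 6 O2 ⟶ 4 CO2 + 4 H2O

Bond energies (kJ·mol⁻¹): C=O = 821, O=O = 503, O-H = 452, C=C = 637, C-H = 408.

Let D be the C-C bond energy.
Σ(broken) = 2×D + 8×408 + 1×637 + 6×503 = 6919 + 2D
Σ(formed) = 8×821 + 8×452 = 10184
ΔH = Σ(broken) − Σ(formed) = (6919 + 2D) − (10184) = −3265 + 2D
Setting this equal to −2557 kJ gives 2D = 708, so D = 354 kJ/mol.

D(C-C) ≈ 354 kJ/mol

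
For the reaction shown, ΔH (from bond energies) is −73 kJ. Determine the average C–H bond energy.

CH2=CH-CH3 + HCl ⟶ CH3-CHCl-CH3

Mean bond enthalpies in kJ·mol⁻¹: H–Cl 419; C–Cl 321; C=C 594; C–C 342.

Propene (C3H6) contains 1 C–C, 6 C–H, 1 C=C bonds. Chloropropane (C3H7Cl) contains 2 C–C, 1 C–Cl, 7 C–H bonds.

D(C–H) ≈ 423 kJ/mol

Let D be the C–H bond energy.
Σ(broken) = 1×342 + 6×D + 1×594 + 1×419 = 1355 + 6D
Σ(formed) = 2×342 + 1×321 + 7×D = 1005 + 7D
ΔH = Σ(broken) − Σ(formed) = (1355 + 6D) − (1005 + 7D) = +350 − D
Setting this equal to −73 kJ gives D = 423 kJ/mol.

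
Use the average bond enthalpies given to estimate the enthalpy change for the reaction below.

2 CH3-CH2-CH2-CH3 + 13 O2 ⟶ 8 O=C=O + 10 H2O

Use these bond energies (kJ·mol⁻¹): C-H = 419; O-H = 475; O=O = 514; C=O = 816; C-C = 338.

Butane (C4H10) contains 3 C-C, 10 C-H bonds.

Bonds broken (reactants):
  C-C: 6 × 338 = 2028
  C-H: 20 × 419 = 8380
  O=O: 13 × 514 = 6682
  Σ(broken) = 17090 kJ
Bonds formed (products):
  C=O: 16 × 816 = 13056
  O-H: 20 × 475 = 9500
  Σ(formed) = 22556 kJ
ΔH = Σ(broken) − Σ(formed) = 17090 − 22556 = −5466 kJ

ΔH ≈ −5466 kJ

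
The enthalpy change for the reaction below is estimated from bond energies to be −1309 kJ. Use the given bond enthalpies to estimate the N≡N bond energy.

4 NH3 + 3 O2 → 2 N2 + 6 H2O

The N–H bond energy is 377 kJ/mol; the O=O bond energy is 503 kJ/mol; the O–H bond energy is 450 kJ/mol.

Let D be the N≡N bond energy.
Σ(broken) = 12×377 + 3×503 = 6033
Σ(formed) = 2×D + 12×450 = 5400 + 2D
ΔH = Σ(broken) − Σ(formed) = (6033) − (5400 + 2D) = +633 − 2D
Setting this equal to −1309 kJ gives 2D = 1942, so D = 971 kJ/mol.

D(N≡N) ≈ 971 kJ/mol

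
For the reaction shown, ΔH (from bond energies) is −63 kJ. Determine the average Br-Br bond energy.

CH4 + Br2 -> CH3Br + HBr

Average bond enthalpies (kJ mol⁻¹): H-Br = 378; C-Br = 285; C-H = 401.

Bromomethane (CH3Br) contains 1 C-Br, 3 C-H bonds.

Let D be the Br-Br bond energy.
Σ(broken) = 1×D + 4×401 = 1604 + D
Σ(formed) = 1×285 + 3×401 + 1×378 = 1866
ΔH = Σ(broken) − Σ(formed) = (1604 + D) − (1866) = −262 + D
Setting this equal to −63 kJ gives D = 199 kJ/mol.

D(Br-Br) ≈ 199 kJ/mol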